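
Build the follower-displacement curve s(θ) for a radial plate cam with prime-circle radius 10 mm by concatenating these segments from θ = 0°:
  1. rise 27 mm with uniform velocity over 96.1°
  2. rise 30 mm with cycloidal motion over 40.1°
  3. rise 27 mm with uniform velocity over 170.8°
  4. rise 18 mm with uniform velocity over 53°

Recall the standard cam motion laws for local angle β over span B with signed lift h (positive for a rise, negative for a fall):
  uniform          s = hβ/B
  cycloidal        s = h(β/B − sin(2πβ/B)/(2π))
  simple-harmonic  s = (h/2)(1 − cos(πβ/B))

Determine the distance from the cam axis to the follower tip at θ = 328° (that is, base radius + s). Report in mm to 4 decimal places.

seg 1 [0°–96.1°] uniform, h=27: full span → s += 27 → s = 27.0000
seg 2 [96.1°–136.2°] cycloidal, h=30: full span → s += 30 → s = 57.0000
seg 3 [136.2°–307°] uniform, h=27: full span → s += 27 → s = 84.0000
seg 4 [307°–360°] uniform, h=18: θ=328° here. β=21, B=53. 18·21/53 = 7.1321 → s = 91.1321
radial distance = base radius + s = 10 + 91.1321 = 101.1321

101.1321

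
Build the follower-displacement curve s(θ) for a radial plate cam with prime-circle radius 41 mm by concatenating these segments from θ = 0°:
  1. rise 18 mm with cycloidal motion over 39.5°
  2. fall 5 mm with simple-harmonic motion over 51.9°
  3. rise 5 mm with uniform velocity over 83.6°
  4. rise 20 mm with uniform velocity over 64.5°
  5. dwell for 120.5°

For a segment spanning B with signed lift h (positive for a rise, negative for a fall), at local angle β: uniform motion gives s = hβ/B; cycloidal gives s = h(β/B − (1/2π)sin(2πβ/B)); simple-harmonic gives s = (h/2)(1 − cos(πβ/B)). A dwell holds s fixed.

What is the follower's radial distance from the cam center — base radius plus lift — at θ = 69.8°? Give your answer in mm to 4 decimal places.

seg 1 [0°–39.5°] cycloidal, h=18: full span → s += 18 → s = 18.0000
seg 2 [39.5°–91.4°] simple-harmonic, h=-5: θ=69.8° here. β=30.3, B=51.9. -5/2·(1 − cos(π·0.5838)) = -3.1507 → s = 14.8493
radial distance = base radius + s = 41 + 14.8493 = 55.8493

55.8493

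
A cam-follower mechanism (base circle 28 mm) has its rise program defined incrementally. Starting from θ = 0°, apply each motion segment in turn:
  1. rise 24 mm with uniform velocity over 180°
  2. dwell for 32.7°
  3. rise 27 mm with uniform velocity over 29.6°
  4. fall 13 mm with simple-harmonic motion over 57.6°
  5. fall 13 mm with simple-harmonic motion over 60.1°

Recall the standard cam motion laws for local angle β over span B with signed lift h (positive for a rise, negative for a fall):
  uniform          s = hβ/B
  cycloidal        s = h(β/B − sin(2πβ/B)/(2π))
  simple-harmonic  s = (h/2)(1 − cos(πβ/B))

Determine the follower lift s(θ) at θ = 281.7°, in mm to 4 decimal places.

seg 1 [0°–180°] uniform, h=24: full span → s += 24 → s = 24.0000
seg 2 [180°–212.7°] dwell: s stays 24.0000
seg 3 [212.7°–242.3°] uniform, h=27: full span → s += 27 → s = 51.0000
seg 4 [242.3°–299.9°] simple-harmonic, h=-13: θ=281.7° here. β=39.4, B=57.6. -13/2·(1 − cos(π·0.6840)) = -10.0520 → s = 40.9480

40.9480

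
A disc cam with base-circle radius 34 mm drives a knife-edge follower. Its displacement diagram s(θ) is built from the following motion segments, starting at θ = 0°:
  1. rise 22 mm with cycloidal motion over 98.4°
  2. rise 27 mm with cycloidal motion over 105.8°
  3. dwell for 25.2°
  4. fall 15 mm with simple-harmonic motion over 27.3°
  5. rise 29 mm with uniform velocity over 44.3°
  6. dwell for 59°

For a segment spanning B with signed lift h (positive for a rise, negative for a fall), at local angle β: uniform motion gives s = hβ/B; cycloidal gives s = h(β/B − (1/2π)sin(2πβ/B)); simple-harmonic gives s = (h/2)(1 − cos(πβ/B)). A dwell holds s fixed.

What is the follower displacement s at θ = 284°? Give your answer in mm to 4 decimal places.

seg 1 [0°–98.4°] cycloidal, h=22: full span → s += 22 → s = 22.0000
seg 2 [98.4°–204.2°] cycloidal, h=27: full span → s += 27 → s = 49.0000
seg 3 [204.2°–229.4°] dwell: s stays 49.0000
seg 4 [229.4°–256.7°] simple-harmonic, h=-15: full span → s += -15 → s = 34.0000
seg 5 [256.7°–301°] uniform, h=29: θ=284° here. β=27.3, B=44.3. 29·27.3/44.3 = 17.8713 → s = 51.8713

51.8713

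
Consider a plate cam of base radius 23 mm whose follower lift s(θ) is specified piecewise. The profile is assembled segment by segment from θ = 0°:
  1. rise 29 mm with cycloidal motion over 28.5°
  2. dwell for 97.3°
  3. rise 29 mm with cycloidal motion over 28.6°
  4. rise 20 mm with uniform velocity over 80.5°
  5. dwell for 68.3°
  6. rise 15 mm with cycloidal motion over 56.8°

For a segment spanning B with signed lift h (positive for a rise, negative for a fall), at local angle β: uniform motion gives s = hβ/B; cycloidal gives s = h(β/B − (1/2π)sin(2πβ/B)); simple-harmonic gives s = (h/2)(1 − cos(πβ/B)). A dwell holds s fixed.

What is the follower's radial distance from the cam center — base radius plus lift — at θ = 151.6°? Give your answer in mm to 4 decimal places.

seg 1 [0°–28.5°] cycloidal, h=29: full span → s += 29 → s = 29.0000
seg 2 [28.5°–125.8°] dwell: s stays 29.0000
seg 3 [125.8°–154.4°] cycloidal, h=29: θ=151.6° here. β=25.8, B=28.6. 29·(0.9021 − sin(2π·0.9021)/(2π)) = 28.8243 → s = 57.8243
radial distance = base radius + s = 23 + 57.8243 = 80.8243

80.8243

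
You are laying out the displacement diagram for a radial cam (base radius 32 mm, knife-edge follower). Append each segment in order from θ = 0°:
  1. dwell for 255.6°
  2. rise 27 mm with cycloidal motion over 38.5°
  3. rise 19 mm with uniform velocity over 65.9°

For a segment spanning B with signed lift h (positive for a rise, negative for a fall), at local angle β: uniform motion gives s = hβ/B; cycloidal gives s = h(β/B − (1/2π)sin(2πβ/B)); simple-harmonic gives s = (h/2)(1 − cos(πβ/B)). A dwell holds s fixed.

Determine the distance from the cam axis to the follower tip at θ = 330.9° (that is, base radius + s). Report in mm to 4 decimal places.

seg 1 [0°–255.6°] dwell: s stays 0.0000
seg 2 [255.6°–294.1°] cycloidal, h=27: full span → s += 27 → s = 27.0000
seg 3 [294.1°–360°] uniform, h=19: θ=330.9° here. β=36.8, B=65.9. 19·36.8/65.9 = 10.6100 → s = 37.6100
radial distance = base radius + s = 32 + 37.6100 = 69.6100

69.6100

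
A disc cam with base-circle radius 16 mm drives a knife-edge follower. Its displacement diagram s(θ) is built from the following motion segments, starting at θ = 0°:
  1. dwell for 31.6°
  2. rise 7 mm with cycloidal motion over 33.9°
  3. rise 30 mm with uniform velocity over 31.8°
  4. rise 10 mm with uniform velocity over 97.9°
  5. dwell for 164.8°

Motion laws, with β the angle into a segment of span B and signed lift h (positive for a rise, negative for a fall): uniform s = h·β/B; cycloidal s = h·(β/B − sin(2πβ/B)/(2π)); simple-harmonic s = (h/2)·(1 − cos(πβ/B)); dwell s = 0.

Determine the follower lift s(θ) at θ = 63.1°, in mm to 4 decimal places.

seg 1 [0°–31.6°] dwell: s stays 0.0000
seg 2 [31.6°–65.5°] cycloidal, h=7: θ=63.1° here. β=31.5, B=33.9. 7·(0.9292 − sin(2π·0.9292)/(2π)) = 6.9838 → s = 6.9838

6.9838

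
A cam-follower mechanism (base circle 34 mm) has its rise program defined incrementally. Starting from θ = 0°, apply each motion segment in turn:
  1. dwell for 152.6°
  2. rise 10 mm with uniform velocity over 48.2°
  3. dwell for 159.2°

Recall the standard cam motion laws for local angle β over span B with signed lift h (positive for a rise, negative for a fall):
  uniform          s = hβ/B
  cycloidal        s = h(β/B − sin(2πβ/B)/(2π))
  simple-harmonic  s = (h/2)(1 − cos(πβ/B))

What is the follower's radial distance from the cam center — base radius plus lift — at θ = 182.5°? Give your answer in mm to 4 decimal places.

seg 1 [0°–152.6°] dwell: s stays 0.0000
seg 2 [152.6°–200.8°] uniform, h=10: θ=182.5° here. β=29.9, B=48.2. 10·29.9/48.2 = 6.2033 → s = 6.2033
radial distance = base radius + s = 34 + 6.2033 = 40.2033

40.2033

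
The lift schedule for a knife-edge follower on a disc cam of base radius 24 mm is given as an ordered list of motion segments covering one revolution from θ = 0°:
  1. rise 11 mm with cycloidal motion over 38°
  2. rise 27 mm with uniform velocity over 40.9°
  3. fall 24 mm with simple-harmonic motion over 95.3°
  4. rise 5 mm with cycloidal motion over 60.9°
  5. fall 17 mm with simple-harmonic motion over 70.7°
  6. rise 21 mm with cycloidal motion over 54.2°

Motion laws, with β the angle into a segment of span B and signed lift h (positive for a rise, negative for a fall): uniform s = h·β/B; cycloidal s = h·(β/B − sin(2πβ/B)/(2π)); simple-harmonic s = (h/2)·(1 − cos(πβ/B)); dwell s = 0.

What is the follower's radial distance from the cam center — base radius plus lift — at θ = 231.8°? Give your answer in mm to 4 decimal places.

seg 1 [0°–38°] cycloidal, h=11: full span → s += 11 → s = 11.0000
seg 2 [38°–78.9°] uniform, h=27: full span → s += 27 → s = 38.0000
seg 3 [78.9°–174.2°] simple-harmonic, h=-24: full span → s += -24 → s = 14.0000
seg 4 [174.2°–235.1°] cycloidal, h=5: θ=231.8° here. β=57.6, B=60.9. 5·(0.9458 − sin(2π·0.9458)/(2π)) = 4.9948 → s = 18.9948
radial distance = base radius + s = 24 + 18.9948 = 42.9948

42.9948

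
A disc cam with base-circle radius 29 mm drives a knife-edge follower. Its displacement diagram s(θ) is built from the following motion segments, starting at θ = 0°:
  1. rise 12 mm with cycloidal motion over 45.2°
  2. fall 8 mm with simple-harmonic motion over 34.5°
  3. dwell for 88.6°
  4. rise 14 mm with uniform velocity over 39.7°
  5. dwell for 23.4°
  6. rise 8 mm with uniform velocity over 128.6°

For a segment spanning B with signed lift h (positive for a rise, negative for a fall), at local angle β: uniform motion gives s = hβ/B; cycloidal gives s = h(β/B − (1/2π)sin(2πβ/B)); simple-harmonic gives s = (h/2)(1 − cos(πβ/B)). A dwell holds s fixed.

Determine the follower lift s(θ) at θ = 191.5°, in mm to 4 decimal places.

seg 1 [0°–45.2°] cycloidal, h=12: full span → s += 12 → s = 12.0000
seg 2 [45.2°–79.7°] simple-harmonic, h=-8: full span → s += -8 → s = 4.0000
seg 3 [79.7°–168.3°] dwell: s stays 4.0000
seg 4 [168.3°–208°] uniform, h=14: θ=191.5° here. β=23.2, B=39.7. 14·23.2/39.7 = 8.1814 → s = 12.1814

12.1814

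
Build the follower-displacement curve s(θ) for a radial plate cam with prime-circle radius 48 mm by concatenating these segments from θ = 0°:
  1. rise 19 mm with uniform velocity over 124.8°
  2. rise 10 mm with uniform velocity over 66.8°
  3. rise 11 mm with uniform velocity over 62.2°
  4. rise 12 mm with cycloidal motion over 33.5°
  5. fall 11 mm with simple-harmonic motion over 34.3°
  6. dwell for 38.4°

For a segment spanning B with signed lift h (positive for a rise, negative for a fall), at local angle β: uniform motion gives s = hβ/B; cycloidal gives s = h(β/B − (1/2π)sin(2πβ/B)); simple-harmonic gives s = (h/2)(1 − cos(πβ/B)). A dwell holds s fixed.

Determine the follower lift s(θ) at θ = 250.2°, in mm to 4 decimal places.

seg 1 [0°–124.8°] uniform, h=19: full span → s += 19 → s = 19.0000
seg 2 [124.8°–191.6°] uniform, h=10: full span → s += 10 → s = 29.0000
seg 3 [191.6°–253.8°] uniform, h=11: θ=250.2° here. β=58.6, B=62.2. 11·58.6/62.2 = 10.3633 → s = 39.3633

39.3633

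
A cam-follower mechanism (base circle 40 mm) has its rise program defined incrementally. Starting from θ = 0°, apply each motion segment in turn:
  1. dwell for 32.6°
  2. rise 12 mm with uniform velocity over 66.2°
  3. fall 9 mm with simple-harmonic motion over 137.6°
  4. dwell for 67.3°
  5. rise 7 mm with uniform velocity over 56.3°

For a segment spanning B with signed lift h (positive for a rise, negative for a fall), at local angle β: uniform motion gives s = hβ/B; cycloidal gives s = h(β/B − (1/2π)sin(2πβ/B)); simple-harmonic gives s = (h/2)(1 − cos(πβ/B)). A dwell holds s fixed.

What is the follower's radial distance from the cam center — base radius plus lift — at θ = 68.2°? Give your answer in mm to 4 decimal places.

seg 1 [0°–32.6°] dwell: s stays 0.0000
seg 2 [32.6°–98.8°] uniform, h=12: θ=68.2° here. β=35.6, B=66.2. 12·35.6/66.2 = 6.4532 → s = 6.4532
radial distance = base radius + s = 40 + 6.4532 = 46.4532

46.4532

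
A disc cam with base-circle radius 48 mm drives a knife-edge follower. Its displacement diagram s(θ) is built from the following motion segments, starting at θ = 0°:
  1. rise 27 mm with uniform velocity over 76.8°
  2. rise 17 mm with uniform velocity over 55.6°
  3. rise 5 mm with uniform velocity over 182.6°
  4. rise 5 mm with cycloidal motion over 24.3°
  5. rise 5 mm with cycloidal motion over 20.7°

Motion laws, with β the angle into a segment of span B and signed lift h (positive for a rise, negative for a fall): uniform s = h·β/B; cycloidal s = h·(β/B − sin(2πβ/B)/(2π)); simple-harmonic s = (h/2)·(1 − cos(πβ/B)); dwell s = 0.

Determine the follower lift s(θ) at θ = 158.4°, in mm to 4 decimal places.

seg 1 [0°–76.8°] uniform, h=27: full span → s += 27 → s = 27.0000
seg 2 [76.8°–132.4°] uniform, h=17: full span → s += 17 → s = 44.0000
seg 3 [132.4°–315°] uniform, h=5: θ=158.4° here. β=26, B=182.6. 5·26/182.6 = 0.7119 → s = 44.7119

44.7119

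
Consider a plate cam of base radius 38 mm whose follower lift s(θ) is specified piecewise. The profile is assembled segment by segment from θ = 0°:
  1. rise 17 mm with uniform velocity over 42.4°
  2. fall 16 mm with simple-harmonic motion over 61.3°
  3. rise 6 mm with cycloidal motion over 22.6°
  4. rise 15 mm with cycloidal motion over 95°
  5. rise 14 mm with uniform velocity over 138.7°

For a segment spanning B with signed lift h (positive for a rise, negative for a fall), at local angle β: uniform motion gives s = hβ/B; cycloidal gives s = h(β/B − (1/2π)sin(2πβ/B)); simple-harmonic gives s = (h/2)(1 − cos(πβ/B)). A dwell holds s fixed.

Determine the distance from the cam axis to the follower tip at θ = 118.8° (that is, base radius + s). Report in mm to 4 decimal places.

seg 1 [0°–42.4°] uniform, h=17: full span → s += 17 → s = 17.0000
seg 2 [42.4°–103.7°] simple-harmonic, h=-16: full span → s += -16 → s = 1.0000
seg 3 [103.7°–126.3°] cycloidal, h=6: θ=118.8° here. β=15.1, B=22.6. 6·(0.6681 − sin(2π·0.6681)/(2π)) = 4.8402 → s = 5.8402
radial distance = base radius + s = 38 + 5.8402 = 43.8402

43.8402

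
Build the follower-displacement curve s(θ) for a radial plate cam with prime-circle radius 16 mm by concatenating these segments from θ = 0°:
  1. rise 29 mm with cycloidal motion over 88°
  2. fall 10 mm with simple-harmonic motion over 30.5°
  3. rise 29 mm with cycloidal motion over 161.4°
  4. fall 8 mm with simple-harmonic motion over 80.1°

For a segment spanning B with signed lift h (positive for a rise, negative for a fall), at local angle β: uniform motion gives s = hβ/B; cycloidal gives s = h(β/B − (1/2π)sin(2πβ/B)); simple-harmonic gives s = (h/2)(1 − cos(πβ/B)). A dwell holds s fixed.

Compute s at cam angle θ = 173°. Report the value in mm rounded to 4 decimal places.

seg 1 [0°–88°] cycloidal, h=29: full span → s += 29 → s = 29.0000
seg 2 [88°–118.5°] simple-harmonic, h=-10: full span → s += -10 → s = 19.0000
seg 3 [118.5°–279.9°] cycloidal, h=29: θ=173° here. β=54.5, B=161.4. 29·(0.3377 − sin(2π·0.3377)/(2π)) = 5.8597 → s = 24.8597

24.8597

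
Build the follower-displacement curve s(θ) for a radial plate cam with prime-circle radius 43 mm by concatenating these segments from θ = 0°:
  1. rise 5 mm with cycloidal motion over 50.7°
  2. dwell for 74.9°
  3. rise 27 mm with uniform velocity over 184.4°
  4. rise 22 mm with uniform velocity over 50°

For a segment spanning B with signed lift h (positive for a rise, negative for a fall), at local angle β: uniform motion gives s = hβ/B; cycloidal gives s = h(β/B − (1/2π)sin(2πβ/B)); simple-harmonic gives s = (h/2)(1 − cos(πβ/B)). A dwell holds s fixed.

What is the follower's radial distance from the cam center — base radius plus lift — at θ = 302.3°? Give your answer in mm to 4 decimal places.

seg 1 [0°–50.7°] cycloidal, h=5: full span → s += 5 → s = 5.0000
seg 2 [50.7°–125.6°] dwell: s stays 5.0000
seg 3 [125.6°–310°] uniform, h=27: θ=302.3° here. β=176.7, B=184.4. 27·176.7/184.4 = 25.8726 → s = 30.8726
radial distance = base radius + s = 43 + 30.8726 = 73.8726

73.8726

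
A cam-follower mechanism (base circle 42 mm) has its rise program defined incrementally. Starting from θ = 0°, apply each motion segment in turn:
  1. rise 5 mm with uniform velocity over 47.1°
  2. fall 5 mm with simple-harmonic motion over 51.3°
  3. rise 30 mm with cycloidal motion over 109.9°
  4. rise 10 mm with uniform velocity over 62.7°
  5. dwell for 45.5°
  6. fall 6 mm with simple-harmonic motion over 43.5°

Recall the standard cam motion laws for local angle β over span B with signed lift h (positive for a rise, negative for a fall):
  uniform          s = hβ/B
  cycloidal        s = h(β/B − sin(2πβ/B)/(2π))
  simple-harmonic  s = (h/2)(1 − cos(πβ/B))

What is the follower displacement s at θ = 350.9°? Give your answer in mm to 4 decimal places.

seg 1 [0°–47.1°] uniform, h=5: full span → s += 5 → s = 5.0000
seg 2 [47.1°–98.4°] simple-harmonic, h=-5: full span → s += -5 → s = 0.0000
seg 3 [98.4°–208.3°] cycloidal, h=30: full span → s += 30 → s = 30.0000
seg 4 [208.3°–271°] uniform, h=10: full span → s += 10 → s = 40.0000
seg 5 [271°–316.5°] dwell: s stays 40.0000
seg 6 [316.5°–360°] simple-harmonic, h=-6: θ=350.9° here. β=34.4, B=43.5. -6/2·(1 − cos(π·0.7908)) = -5.3751 → s = 34.6249

34.6249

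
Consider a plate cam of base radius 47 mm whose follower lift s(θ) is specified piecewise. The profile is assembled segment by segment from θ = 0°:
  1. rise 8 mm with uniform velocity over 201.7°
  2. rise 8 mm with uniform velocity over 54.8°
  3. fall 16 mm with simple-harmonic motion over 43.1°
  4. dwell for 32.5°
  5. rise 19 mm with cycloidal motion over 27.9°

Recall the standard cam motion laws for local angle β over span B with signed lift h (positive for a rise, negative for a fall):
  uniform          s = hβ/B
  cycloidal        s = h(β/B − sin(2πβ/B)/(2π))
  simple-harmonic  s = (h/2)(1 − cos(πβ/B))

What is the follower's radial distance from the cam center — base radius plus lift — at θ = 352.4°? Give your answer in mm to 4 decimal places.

seg 1 [0°–201.7°] uniform, h=8: full span → s += 8 → s = 8.0000
seg 2 [201.7°–256.5°] uniform, h=8: full span → s += 8 → s = 16.0000
seg 3 [256.5°–299.6°] simple-harmonic, h=-16: full span → s += -16 → s = 0.0000
seg 4 [299.6°–332.1°] dwell: s stays 0.0000
seg 5 [332.1°–360°] cycloidal, h=19: θ=352.4° here. β=20.3, B=27.9. 19·(0.7276 − sin(2π·0.7276)/(2π)) = 16.8184 → s = 16.8184
radial distance = base radius + s = 47 + 16.8184 = 63.8184

63.8184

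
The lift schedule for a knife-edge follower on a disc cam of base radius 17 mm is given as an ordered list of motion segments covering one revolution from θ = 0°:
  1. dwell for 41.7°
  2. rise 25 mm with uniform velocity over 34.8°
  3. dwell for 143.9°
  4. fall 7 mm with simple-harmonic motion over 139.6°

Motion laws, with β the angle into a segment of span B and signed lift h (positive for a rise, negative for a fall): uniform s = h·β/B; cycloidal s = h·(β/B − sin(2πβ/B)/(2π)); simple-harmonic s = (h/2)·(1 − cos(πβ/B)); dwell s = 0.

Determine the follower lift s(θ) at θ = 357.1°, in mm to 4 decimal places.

seg 1 [0°–41.7°] dwell: s stays 0.0000
seg 2 [41.7°–76.5°] uniform, h=25: full span → s += 25 → s = 25.0000
seg 3 [76.5°–220.4°] dwell: s stays 25.0000
seg 4 [220.4°–360°] simple-harmonic, h=-7: θ=357.1° here. β=136.7, B=139.6. -7/2·(1 − cos(π·0.9792)) = -6.9925 → s = 18.0075

18.0075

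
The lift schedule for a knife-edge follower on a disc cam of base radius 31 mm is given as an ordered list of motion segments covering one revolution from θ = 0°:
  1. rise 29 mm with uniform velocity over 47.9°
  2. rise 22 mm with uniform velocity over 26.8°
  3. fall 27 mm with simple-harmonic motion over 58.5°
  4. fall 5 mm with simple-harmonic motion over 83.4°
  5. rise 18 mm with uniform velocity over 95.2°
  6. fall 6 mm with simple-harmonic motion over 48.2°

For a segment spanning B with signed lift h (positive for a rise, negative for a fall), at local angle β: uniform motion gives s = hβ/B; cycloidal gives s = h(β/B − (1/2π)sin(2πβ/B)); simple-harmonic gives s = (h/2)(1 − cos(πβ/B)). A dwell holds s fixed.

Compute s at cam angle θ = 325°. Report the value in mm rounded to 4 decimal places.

seg 1 [0°–47.9°] uniform, h=29: full span → s += 29 → s = 29.0000
seg 2 [47.9°–74.7°] uniform, h=22: full span → s += 22 → s = 51.0000
seg 3 [74.7°–133.2°] simple-harmonic, h=-27: full span → s += -27 → s = 24.0000
seg 4 [133.2°–216.6°] simple-harmonic, h=-5: full span → s += -5 → s = 19.0000
seg 5 [216.6°–311.8°] uniform, h=18: full span → s += 18 → s = 37.0000
seg 6 [311.8°–360°] simple-harmonic, h=-6: θ=325° here. β=13.2, B=48.2. -6/2·(1 − cos(π·0.2739)) = -1.0435 → s = 35.9565

35.9565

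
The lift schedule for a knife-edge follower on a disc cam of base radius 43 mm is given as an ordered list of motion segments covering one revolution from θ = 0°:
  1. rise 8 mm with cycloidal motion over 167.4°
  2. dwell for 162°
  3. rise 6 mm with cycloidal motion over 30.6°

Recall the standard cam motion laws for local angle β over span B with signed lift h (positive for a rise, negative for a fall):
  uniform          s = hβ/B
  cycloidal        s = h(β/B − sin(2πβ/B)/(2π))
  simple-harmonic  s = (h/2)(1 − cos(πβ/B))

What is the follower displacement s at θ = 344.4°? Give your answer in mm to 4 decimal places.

seg 1 [0°–167.4°] cycloidal, h=8: full span → s += 8 → s = 8.0000
seg 2 [167.4°–329.4°] dwell: s stays 8.0000
seg 3 [329.4°–360°] cycloidal, h=6: θ=344.4° here. β=15, B=30.6. 6·(0.4902 − sin(2π·0.4902)/(2π)) = 2.8824 → s = 10.8824

10.8824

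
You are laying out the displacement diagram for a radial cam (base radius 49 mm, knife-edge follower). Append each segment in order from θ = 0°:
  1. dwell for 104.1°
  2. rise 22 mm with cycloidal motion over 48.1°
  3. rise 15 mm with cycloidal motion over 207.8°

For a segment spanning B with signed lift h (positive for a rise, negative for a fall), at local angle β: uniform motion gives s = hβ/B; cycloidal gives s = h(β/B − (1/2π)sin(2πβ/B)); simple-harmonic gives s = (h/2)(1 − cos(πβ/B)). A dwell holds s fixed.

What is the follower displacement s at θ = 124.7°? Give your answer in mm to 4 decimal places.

seg 1 [0°–104.1°] dwell: s stays 0.0000
seg 2 [104.1°–152.2°] cycloidal, h=22: θ=124.7° here. β=20.6, B=48.1. 22·(0.4283 − sin(2π·0.4283)/(2π)) = 7.8969 → s = 7.8969

7.8969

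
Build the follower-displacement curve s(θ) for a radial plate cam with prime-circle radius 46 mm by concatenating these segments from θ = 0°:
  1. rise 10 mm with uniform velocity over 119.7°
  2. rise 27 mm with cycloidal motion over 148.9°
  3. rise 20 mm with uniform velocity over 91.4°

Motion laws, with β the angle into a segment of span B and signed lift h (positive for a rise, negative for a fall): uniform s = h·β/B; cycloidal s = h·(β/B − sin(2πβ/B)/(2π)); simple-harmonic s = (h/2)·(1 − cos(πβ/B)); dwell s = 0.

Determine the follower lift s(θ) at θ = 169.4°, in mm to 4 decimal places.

seg 1 [0°–119.7°] uniform, h=10: full span → s += 10 → s = 10.0000
seg 2 [119.7°–268.6°] cycloidal, h=27: θ=169.4° here. β=49.7, B=148.9. 27·(0.3338 − sin(2π·0.3338)/(2π)) = 5.2967 → s = 15.2967

15.2967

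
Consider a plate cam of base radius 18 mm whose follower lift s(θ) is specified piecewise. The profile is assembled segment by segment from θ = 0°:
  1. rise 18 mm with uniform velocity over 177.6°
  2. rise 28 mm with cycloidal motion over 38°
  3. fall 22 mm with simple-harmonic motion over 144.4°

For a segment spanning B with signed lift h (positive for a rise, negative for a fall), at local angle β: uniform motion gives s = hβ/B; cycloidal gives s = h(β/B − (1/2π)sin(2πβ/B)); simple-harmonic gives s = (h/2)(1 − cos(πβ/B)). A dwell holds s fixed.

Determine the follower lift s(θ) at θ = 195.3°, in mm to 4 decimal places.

seg 1 [0°–177.6°] uniform, h=18: full span → s += 18 → s = 18.0000
seg 2 [177.6°–215.6°] cycloidal, h=28: θ=195.3° here. β=17.7, B=38. 28·(0.4658 − sin(2π·0.4658)/(2π)) = 12.0916 → s = 30.0916

30.0916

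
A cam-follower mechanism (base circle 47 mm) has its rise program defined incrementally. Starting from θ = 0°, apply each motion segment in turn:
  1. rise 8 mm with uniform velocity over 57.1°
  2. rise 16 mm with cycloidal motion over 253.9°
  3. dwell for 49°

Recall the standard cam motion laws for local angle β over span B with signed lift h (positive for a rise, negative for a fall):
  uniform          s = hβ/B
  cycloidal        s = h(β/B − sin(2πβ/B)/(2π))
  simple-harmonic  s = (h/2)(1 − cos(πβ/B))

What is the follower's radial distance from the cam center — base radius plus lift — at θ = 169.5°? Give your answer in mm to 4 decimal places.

seg 1 [0°–57.1°] uniform, h=8: full span → s += 8 → s = 8.0000
seg 2 [57.1°–311°] cycloidal, h=16: θ=169.5° here. β=112.4, B=253.9. 16·(0.4427 − sin(2π·0.4427)/(2π)) = 6.1859 → s = 14.1859
radial distance = base radius + s = 47 + 14.1859 = 61.1859

61.1859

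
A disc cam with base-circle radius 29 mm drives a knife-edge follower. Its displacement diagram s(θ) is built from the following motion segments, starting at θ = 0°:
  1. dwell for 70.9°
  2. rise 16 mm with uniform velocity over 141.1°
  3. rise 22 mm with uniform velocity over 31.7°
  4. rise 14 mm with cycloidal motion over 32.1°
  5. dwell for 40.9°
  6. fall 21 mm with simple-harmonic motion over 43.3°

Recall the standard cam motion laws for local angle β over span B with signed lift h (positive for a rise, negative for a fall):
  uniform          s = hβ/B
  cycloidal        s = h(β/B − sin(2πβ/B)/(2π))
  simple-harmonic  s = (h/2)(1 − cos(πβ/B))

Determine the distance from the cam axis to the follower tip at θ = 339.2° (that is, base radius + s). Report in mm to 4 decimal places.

seg 1 [0°–70.9°] dwell: s stays 0.0000
seg 2 [70.9°–212°] uniform, h=16: full span → s += 16 → s = 16.0000
seg 3 [212°–243.7°] uniform, h=22: full span → s += 22 → s = 38.0000
seg 4 [243.7°–275.8°] cycloidal, h=14: full span → s += 14 → s = 52.0000
seg 5 [275.8°–316.7°] dwell: s stays 52.0000
seg 6 [316.7°–360°] simple-harmonic, h=-21: θ=339.2° here. β=22.5, B=43.3. -21/2·(1 − cos(π·0.5196)) = -11.1471 → s = 40.8529
radial distance = base radius + s = 29 + 40.8529 = 69.8529

69.8529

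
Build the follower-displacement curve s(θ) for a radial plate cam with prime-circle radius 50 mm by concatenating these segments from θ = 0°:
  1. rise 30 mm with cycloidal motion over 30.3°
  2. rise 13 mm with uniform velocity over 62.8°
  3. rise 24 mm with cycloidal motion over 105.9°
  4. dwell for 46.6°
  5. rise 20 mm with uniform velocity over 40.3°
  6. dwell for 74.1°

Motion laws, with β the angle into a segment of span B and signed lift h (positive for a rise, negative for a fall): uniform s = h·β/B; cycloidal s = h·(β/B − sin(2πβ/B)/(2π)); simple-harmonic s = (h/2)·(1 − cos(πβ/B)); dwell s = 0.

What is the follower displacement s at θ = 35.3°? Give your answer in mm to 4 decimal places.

seg 1 [0°–30.3°] cycloidal, h=30: full span → s += 30 → s = 30.0000
seg 2 [30.3°–93.1°] uniform, h=13: θ=35.3° here. β=5, B=62.8. 13·5/62.8 = 1.0350 → s = 31.0350

31.0350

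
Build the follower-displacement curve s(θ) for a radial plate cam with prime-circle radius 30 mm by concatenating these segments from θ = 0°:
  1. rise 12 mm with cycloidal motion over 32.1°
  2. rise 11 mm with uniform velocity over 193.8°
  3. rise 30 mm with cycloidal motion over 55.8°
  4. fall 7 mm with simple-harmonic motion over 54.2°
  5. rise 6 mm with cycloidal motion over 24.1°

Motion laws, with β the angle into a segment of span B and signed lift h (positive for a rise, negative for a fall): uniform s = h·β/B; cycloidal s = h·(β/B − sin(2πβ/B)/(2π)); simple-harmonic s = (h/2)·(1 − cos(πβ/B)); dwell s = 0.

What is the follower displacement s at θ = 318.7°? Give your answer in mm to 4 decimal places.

seg 1 [0°–32.1°] cycloidal, h=12: full span → s += 12 → s = 12.0000
seg 2 [32.1°–225.9°] uniform, h=11: full span → s += 11 → s = 23.0000
seg 3 [225.9°–281.7°] cycloidal, h=30: full span → s += 30 → s = 53.0000
seg 4 [281.7°–335.9°] simple-harmonic, h=-7: θ=318.7° here. β=37, B=54.2. -7/2·(1 − cos(π·0.6827)) = -5.4000 → s = 47.6000

47.6000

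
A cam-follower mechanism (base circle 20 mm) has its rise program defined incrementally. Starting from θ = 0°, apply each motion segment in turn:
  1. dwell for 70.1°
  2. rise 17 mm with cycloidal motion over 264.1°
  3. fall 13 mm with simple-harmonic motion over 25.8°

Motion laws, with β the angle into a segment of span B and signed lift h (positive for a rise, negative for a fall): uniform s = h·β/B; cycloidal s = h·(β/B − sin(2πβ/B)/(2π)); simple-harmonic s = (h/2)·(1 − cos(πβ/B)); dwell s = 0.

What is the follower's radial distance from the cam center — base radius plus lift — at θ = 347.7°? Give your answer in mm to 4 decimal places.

seg 1 [0°–70.1°] dwell: s stays 0.0000
seg 2 [70.1°–334.2°] cycloidal, h=17: full span → s += 17 → s = 17.0000
seg 3 [334.2°–360°] simple-harmonic, h=-13: θ=347.7° here. β=13.5, B=25.8. -13/2·(1 − cos(π·0.5233)) = -6.9745 → s = 10.0255
radial distance = base radius + s = 20 + 10.0255 = 30.0255

30.0255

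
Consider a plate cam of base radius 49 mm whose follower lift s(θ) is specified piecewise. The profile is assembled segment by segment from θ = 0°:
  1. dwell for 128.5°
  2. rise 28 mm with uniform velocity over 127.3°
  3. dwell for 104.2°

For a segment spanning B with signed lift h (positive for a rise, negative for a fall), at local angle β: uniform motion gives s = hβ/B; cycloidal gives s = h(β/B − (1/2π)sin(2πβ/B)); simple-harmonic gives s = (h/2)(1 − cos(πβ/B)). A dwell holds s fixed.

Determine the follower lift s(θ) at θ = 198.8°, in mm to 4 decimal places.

seg 1 [0°–128.5°] dwell: s stays 0.0000
seg 2 [128.5°–255.8°] uniform, h=28: θ=198.8° here. β=70.3, B=127.3. 28·70.3/127.3 = 15.4627 → s = 15.4627

15.4627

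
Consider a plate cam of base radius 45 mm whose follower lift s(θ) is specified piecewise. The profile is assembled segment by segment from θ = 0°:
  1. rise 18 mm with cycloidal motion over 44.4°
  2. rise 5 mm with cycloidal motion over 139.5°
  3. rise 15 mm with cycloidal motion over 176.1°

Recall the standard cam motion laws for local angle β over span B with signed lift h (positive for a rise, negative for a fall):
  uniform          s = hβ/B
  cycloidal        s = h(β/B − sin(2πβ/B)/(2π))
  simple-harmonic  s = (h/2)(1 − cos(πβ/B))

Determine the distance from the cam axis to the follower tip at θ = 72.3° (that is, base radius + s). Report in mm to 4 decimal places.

seg 1 [0°–44.4°] cycloidal, h=18: full span → s += 18 → s = 18.0000
seg 2 [44.4°–183.9°] cycloidal, h=5: θ=72.3° here. β=27.9, B=139.5. 5·(0.2000 − sin(2π·0.2000)/(2π)) = 0.2432 → s = 18.2432
radial distance = base radius + s = 45 + 18.2432 = 63.2432

63.2432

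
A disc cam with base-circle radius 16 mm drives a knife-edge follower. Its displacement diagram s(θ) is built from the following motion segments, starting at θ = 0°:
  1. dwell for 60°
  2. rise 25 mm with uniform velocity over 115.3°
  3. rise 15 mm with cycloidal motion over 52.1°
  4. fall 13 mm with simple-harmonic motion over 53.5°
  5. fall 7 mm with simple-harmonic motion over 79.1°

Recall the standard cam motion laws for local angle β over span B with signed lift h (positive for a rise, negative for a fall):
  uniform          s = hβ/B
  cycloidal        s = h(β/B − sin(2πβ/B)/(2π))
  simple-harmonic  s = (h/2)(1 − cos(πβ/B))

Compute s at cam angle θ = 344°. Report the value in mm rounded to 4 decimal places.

seg 1 [0°–60°] dwell: s stays 0.0000
seg 2 [60°–175.3°] uniform, h=25: full span → s += 25 → s = 25.0000
seg 3 [175.3°–227.4°] cycloidal, h=15: full span → s += 15 → s = 40.0000
seg 4 [227.4°–280.9°] simple-harmonic, h=-13: full span → s += -13 → s = 27.0000
seg 5 [280.9°–360°] simple-harmonic, h=-7: θ=344° here. β=63.1, B=79.1. -7/2·(1 − cos(π·0.7977)) = -6.3168 → s = 20.6832

20.6832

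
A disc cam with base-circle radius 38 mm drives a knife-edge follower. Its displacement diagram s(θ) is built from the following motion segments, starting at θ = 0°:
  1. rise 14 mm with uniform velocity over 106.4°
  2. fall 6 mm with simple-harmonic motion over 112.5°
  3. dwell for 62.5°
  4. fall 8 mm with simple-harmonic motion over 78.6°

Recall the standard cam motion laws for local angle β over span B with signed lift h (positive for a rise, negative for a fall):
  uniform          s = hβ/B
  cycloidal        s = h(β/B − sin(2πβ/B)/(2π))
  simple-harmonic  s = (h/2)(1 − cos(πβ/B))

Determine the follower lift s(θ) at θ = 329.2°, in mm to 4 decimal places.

seg 1 [0°–106.4°] uniform, h=14: full span → s += 14 → s = 14.0000
seg 2 [106.4°–218.9°] simple-harmonic, h=-6: full span → s += -6 → s = 8.0000
seg 3 [218.9°–281.4°] dwell: s stays 8.0000
seg 4 [281.4°–360°] simple-harmonic, h=-8: θ=329.2° here. β=47.8, B=78.6. -8/2·(1 − cos(π·0.6081)) = -5.3330 → s = 2.6670

2.6670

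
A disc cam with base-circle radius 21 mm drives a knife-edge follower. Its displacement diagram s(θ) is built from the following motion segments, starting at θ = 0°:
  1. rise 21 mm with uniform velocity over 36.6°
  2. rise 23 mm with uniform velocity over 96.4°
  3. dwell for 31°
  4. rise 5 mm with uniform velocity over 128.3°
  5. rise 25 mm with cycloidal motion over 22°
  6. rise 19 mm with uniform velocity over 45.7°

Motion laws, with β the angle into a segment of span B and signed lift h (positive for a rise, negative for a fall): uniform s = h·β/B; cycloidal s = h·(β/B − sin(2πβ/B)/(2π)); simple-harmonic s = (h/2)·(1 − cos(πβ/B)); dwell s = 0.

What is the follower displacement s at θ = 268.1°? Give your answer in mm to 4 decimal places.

seg 1 [0°–36.6°] uniform, h=21: full span → s += 21 → s = 21.0000
seg 2 [36.6°–133°] uniform, h=23: full span → s += 23 → s = 44.0000
seg 3 [133°–164°] dwell: s stays 44.0000
seg 4 [164°–292.3°] uniform, h=5: θ=268.1° here. β=104.1, B=128.3. 5·104.1/128.3 = 4.0569 → s = 48.0569

48.0569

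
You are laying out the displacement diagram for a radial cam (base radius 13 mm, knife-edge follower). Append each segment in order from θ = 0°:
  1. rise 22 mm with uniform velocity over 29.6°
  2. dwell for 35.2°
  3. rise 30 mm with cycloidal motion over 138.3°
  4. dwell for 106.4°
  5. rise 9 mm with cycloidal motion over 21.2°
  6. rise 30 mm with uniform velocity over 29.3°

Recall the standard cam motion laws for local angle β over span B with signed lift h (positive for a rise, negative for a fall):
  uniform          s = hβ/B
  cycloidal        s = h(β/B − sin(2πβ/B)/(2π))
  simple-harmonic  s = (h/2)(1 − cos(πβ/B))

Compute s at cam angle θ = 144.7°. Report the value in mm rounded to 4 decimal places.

seg 1 [0°–29.6°] uniform, h=22: full span → s += 22 → s = 22.0000
seg 2 [29.6°–64.8°] dwell: s stays 22.0000
seg 3 [64.8°–203.1°] cycloidal, h=30: θ=144.7° here. β=79.9, B=138.3. 30·(0.5777 − sin(2π·0.5777)/(2π)) = 19.5722 → s = 41.5722

41.5722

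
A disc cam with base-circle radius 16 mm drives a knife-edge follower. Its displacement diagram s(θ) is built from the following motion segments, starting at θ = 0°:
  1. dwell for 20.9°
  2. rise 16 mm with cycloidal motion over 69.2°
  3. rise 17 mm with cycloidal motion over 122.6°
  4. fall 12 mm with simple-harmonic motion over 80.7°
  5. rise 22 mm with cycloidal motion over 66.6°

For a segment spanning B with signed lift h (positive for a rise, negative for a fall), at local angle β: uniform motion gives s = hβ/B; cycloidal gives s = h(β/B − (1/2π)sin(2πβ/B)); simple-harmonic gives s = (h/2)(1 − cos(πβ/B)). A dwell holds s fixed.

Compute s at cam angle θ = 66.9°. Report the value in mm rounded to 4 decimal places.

seg 1 [0°–20.9°] dwell: s stays 0.0000
seg 2 [20.9°–90.1°] cycloidal, h=16: θ=66.9° here. β=46, B=69.2. 16·(0.6647 − sin(2π·0.6647)/(2π)) = 12.8256 → s = 12.8256

12.8256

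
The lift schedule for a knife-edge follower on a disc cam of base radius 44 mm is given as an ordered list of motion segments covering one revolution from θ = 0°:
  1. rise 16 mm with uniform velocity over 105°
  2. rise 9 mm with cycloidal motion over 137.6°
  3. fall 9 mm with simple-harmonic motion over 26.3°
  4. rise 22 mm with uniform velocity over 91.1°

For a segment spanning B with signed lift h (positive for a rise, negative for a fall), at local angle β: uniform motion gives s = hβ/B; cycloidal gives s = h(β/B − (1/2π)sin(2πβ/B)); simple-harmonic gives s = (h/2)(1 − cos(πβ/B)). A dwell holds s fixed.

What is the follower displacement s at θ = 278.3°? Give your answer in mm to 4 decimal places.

seg 1 [0°–105°] uniform, h=16: full span → s += 16 → s = 16.0000
seg 2 [105°–242.6°] cycloidal, h=9: full span → s += 9 → s = 25.0000
seg 3 [242.6°–268.9°] simple-harmonic, h=-9: full span → s += -9 → s = 16.0000
seg 4 [268.9°–360°] uniform, h=22: θ=278.3° here. β=9.4, B=91.1. 22·9.4/91.1 = 2.2700 → s = 18.2700

18.2700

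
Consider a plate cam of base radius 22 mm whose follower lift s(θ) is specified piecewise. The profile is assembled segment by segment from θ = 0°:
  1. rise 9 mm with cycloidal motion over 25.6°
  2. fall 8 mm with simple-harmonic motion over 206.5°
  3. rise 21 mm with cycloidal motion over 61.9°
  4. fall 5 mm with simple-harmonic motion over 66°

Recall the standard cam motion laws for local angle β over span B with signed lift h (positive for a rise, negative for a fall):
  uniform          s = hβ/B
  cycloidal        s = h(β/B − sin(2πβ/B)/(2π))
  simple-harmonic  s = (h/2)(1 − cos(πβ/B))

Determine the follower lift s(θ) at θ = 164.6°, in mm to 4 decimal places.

seg 1 [0°–25.6°] cycloidal, h=9: full span → s += 9 → s = 9.0000
seg 2 [25.6°–232.1°] simple-harmonic, h=-8: θ=164.6° here. β=139, B=206.5. -8/2·(1 − cos(π·0.6731)) = -6.0699 → s = 2.9301

2.9301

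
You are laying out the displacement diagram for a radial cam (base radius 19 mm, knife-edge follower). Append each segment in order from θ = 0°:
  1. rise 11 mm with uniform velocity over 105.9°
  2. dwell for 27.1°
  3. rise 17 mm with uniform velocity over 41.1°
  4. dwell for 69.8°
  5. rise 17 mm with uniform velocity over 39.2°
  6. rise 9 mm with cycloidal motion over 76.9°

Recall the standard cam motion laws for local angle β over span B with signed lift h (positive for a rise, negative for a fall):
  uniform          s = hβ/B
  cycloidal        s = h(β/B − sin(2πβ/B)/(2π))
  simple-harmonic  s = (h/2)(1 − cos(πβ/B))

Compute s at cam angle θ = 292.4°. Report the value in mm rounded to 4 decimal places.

seg 1 [0°–105.9°] uniform, h=11: full span → s += 11 → s = 11.0000
seg 2 [105.9°–133°] dwell: s stays 11.0000
seg 3 [133°–174.1°] uniform, h=17: full span → s += 17 → s = 28.0000
seg 4 [174.1°–243.9°] dwell: s stays 28.0000
seg 5 [243.9°–283.1°] uniform, h=17: full span → s += 17 → s = 45.0000
seg 6 [283.1°–360°] cycloidal, h=9: θ=292.4° here. β=9.3, B=76.9. 9·(0.1209 − sin(2π·0.1209)/(2π)) = 0.1018 → s = 45.1018

45.1018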